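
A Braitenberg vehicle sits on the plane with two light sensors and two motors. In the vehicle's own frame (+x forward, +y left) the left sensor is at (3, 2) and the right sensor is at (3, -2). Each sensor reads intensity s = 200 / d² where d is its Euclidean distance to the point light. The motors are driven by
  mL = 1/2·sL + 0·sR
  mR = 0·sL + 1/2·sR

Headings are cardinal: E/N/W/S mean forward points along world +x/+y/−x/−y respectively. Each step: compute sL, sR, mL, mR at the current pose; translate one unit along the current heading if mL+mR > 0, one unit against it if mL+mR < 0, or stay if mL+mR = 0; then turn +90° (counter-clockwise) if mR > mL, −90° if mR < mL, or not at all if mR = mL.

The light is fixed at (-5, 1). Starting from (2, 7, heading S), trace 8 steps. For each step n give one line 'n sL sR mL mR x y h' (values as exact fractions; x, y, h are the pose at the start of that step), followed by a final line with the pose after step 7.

n=0: pose=(2,7,S); sL=20/9, sR=100/17; mL=10/9, mR=50/17; mL+mR=620/153 → advance +1; mR−mL=280/153 → turn +1·90°
n=1: pose=(2,6,E); sL=200/149, sR=200/109; mL=100/149, mR=100/109; mL+mR=25800/16241 → advance +1; mR−mL=4000/16241 → turn +1·90°
n=2: pose=(3,6,N); sL=2, sR=50/41; mL=1, mR=25/41; mL+mR=66/41 → advance +1; mR−mL=-16/41 → turn -1·90°
n=3: pose=(3,7,E); sL=40/37, sR=200/137; mL=20/37, mR=100/137; mL+mR=6440/5069 → advance +1; mR−mL=960/5069 → turn +1·90°
n=4: pose=(4,7,N); sL=20/13, sR=100/101; mL=10/13, mR=50/101; mL+mR=1660/1313 → advance +1; mR−mL=-360/1313 → turn -1·90°
n=5: pose=(4,8,E); sL=8/9, sR=200/169; mL=4/9, mR=100/169; mL+mR=1576/1521 → advance +1; mR−mL=224/1521 → turn +1·90°
n=6: pose=(5,8,N); sL=50/41, sR=50/61; mL=25/41, mR=25/61; mL+mR=2550/2501 → advance +1; mR−mL=-500/2501 → turn -1·90°
n=7: pose=(5,9,E); sL=200/269, sR=40/41; mL=100/269, mR=20/41; mL+mR=9480/11029 → advance +1; mR−mL=1280/11029 → turn +1·90°

0 20/9 100/17 10/9 50/17 2 7 S
1 200/149 200/109 100/149 100/109 2 6 E
2 2 50/41 1 25/41 3 6 N
3 40/37 200/137 20/37 100/137 3 7 E
4 20/13 100/101 10/13 50/101 4 7 N
5 8/9 200/169 4/9 100/169 4 8 E
6 50/41 50/61 25/41 25/61 5 8 N
7 200/269 40/41 100/269 20/41 5 9 E
final 6 9 N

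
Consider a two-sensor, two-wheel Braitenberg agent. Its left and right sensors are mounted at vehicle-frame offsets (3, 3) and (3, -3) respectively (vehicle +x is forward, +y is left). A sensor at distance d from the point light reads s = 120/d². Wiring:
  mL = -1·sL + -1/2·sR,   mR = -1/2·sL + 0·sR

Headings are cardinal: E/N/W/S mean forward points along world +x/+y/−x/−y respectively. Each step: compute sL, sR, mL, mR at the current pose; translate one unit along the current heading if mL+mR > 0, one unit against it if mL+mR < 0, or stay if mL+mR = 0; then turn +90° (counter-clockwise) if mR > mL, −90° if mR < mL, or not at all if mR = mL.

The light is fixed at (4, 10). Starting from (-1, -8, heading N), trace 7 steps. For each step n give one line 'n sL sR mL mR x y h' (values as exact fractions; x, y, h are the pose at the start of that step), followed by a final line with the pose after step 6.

n=0: pose=(-1,-8,N); sL=120/289, sR=120/229; mL=-44820/66181, mR=-60/289; mL+mR=-58560/66181 → advance -1; mR−mL=31080/66181 → turn +1·90°
n=1: pose=(-1,-9,W); sL=30/137, sR=3/8; mL=-891/2192, mR=-15/137; mL+mR=-1131/2192 → advance -1; mR−mL=651/2192 → turn +1·90°
n=2: pose=(0,-9,S); sL=24/97, sR=120/533; mL=-18612/51701, mR=-12/97; mL+mR=-25008/51701 → advance -1; mR−mL=12216/51701 → turn +1·90°
n=3: pose=(0,-8,E); sL=60/113, sR=60/221; mL=-16650/24973, mR=-30/113; mL+mR=-23280/24973 → advance -1; mR−mL=10020/24973 → turn +1·90°
n=4: pose=(-1,-8,N); sL=120/289, sR=120/229; mL=-44820/66181, mR=-60/289; mL+mR=-58560/66181 → advance -1; mR−mL=31080/66181 → turn +1·90°
n=5: pose=(-1,-9,W); sL=30/137, sR=3/8; mL=-891/2192, mR=-15/137; mL+mR=-1131/2192 → advance -1; mR−mL=651/2192 → turn +1·90°
n=6: pose=(0,-9,S); sL=24/97, sR=120/533; mL=-18612/51701, mR=-12/97; mL+mR=-25008/51701 → advance -1; mR−mL=12216/51701 → turn +1·90°

0 120/289 120/229 -44820/66181 -60/289 -1 -8 N
1 30/137 3/8 -891/2192 -15/137 -1 -9 W
2 24/97 120/533 -18612/51701 -12/97 0 -9 S
3 60/113 60/221 -16650/24973 -30/113 0 -8 E
4 120/289 120/229 -44820/66181 -60/289 -1 -8 N
5 30/137 3/8 -891/2192 -15/137 -1 -9 W
6 24/97 120/533 -18612/51701 -12/97 0 -9 S
final 0 -8 E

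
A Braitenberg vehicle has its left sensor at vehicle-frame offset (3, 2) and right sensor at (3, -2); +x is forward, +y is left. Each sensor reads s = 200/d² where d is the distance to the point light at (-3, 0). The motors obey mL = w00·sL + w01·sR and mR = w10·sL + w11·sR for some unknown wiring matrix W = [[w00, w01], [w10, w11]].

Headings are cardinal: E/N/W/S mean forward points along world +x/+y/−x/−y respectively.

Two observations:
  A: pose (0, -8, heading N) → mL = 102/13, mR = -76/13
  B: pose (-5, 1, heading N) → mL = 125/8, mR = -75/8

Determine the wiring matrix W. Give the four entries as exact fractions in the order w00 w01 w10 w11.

1/2 1 -1/2 -1/2

obs A: pose=(0,-8,N) → sL=100/13, sR=4, mL=102/13, mR=-76/13
obs B: pose=(-5,1,N) → sL=25/4, sR=25/2, mL=125/8, mR=-75/8
sensor matrix S = [[100/13, 4], [25/4, 25/2]]; det S = 925/13
solve [mL_A; mL_B] = S·[w00; w01] and [mR_A; mR_B] = S·[w10; w11]:
  w00 = 1/2, w01 = 1, w10 = -1/2, w11 = -1/2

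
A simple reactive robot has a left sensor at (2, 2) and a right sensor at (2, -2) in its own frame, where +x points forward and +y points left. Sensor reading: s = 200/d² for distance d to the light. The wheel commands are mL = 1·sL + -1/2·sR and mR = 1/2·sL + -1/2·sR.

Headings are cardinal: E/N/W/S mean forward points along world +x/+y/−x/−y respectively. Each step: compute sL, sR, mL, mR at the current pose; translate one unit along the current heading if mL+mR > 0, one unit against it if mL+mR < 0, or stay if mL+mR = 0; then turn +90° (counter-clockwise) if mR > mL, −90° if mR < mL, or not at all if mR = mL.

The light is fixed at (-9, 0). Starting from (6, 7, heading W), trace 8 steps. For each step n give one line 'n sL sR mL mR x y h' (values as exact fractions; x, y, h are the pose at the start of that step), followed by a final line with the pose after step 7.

0 100/97 4/5 306/485 56/485 6 7 W
1 8/9 200/337 1796/3033 448/3033 5 7 N
2 50/89 50/73 1425/6497 -400/6497 5 8 E
3 8/13 40/41 68/533 -96/533 6 8 S
4 100/109 20/29 1810/3161 360/3161 6 9 W
5 40/53 200/377 9780/19981 2240/19981 5 9 N
6 1/2 5/8 3/16 -1/16 5 10 E
7 200/353 200/233 11300/82249 -12000/82249 6 10 S
final 6 11 W

n=0: pose=(6,7,W); sL=100/97, sR=4/5; mL=306/485, mR=56/485; mL+mR=362/485 → advance +1; mR−mL=-50/97 → turn -1·90°
n=1: pose=(5,7,N); sL=8/9, sR=200/337; mL=1796/3033, mR=448/3033; mL+mR=748/1011 → advance +1; mR−mL=-4/9 → turn -1·90°
n=2: pose=(5,8,E); sL=50/89, sR=50/73; mL=1425/6497, mR=-400/6497; mL+mR=1025/6497 → advance +1; mR−mL=-25/89 → turn -1·90°
n=3: pose=(6,8,S); sL=8/13, sR=40/41; mL=68/533, mR=-96/533; mL+mR=-28/533 → advance -1; mR−mL=-4/13 → turn -1·90°
n=4: pose=(6,9,W); sL=100/109, sR=20/29; mL=1810/3161, mR=360/3161; mL+mR=2170/3161 → advance +1; mR−mL=-50/109 → turn -1·90°
n=5: pose=(5,9,N); sL=40/53, sR=200/377; mL=9780/19981, mR=2240/19981; mL+mR=12020/19981 → advance +1; mR−mL=-20/53 → turn -1·90°
n=6: pose=(5,10,E); sL=1/2, sR=5/8; mL=3/16, mR=-1/16; mL+mR=1/8 → advance +1; mR−mL=-1/4 → turn -1·90°
n=7: pose=(6,10,S); sL=200/353, sR=200/233; mL=11300/82249, mR=-12000/82249; mL+mR=-700/82249 → advance -1; mR−mL=-100/353 → turn -1·90°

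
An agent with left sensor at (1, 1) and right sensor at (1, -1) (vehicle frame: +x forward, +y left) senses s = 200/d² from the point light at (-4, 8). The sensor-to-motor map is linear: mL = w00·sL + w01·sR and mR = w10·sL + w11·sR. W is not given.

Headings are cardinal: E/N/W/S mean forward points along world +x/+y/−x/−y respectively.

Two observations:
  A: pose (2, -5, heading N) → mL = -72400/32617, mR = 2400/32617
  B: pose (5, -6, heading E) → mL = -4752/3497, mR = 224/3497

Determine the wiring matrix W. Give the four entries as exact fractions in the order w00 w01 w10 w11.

obs A: pose=(2,-5,N) → sL=200/169, sR=200/193, mL=-72400/32617, mR=2400/32617
obs B: pose=(5,-6,E) → sL=200/269, sR=8/13, mL=-4752/3497, mR=224/3497
sensor matrix S = [[200/169, 200/193], [200/269, 8/13]]; det S = -4812800/114061649
solve [mL_A; mL_B] = S·[w00; w01] and [mR_A; mR_B] = S·[w10; w11]:
  w00 = -1, w01 = -1, w10 = 1/2, w11 = -1/2

-1 -1 1/2 -1/2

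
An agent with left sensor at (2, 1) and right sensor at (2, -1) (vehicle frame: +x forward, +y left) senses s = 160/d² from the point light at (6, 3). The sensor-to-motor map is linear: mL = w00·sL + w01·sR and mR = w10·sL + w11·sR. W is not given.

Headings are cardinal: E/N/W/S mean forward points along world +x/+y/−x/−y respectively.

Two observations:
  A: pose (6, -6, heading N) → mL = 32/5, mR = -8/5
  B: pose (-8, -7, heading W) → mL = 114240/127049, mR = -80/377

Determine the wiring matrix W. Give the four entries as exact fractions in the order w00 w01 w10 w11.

obs A: pose=(6,-6,N) → sL=16/5, sR=16/5, mL=32/5, mR=-8/5
obs B: pose=(-8,-7,W) → sL=160/377, sR=160/337, mL=114240/127049, mR=-80/377
sensor matrix S = [[16/5, 16/5], [160/377, 160/337]]; det S = 20480/127049
solve [mL_A; mL_B] = S·[w00; w01] and [mR_A; mR_B] = S·[w10; w11]:
  w00 = 1, w01 = 1, w10 = -1/2, w11 = 0

1 1 -1/2 0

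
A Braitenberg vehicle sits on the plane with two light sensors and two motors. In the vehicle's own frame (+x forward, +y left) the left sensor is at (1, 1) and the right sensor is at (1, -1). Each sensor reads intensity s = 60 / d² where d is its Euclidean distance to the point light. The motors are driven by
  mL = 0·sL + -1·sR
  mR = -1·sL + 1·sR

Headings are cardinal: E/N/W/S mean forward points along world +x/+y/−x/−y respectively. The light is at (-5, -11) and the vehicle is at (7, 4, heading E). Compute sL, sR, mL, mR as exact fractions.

12/85 12/73 -12/73 144/6205

left sensor world pos  = (8, 5); dL² = 425
right sensor world pos = (8, 3); dR² = 365
sL = 60/425 = 12/85
sR = 60/365 = 12/73
mL = 0·sL + -1·sR = -12/73
mR = -1·sL + 1·sR = 144/6205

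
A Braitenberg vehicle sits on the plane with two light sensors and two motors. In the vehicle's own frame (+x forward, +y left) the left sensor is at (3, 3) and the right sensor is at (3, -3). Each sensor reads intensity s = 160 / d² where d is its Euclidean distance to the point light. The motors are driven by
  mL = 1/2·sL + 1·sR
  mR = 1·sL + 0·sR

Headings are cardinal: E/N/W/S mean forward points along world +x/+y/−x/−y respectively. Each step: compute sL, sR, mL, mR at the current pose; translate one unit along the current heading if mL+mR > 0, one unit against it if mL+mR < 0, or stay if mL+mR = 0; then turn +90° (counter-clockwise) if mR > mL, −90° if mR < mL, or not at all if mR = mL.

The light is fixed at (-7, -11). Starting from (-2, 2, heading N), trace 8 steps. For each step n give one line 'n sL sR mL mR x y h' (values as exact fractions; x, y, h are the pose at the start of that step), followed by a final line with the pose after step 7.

n=0: pose=(-2,2,N); sL=8/13, sR=1/2; mL=21/26, mR=8/13; mL+mR=37/26 → advance +1; mR−mL=-5/26 → turn -1·90°
n=1: pose=(-2,3,E); sL=160/353, sR=32/37; mL=14256/13061, mR=160/353; mL+mR=20176/13061 → advance +1; mR−mL=-8336/13061 → turn -1·90°
n=2: pose=(-1,3,S); sL=80/101, sR=16/13; mL=2136/1313, mR=80/101; mL+mR=3176/1313 → advance +1; mR−mL=-1096/1313 → turn -1·90°
n=3: pose=(-1,2,W); sL=160/109, sR=32/53; mL=7728/5777, mR=160/109; mL+mR=16208/5777 → advance +1; mR−mL=752/5777 → turn +1·90°
n=4: pose=(-2,2,S); sL=40/41, sR=20/13; mL=1080/533, mR=40/41; mL+mR=1600/533 → advance +1; mR−mL=-560/533 → turn -1·90°
n=5: pose=(-2,1,W); sL=32/17, sR=160/229; mL=6384/3893, mR=32/17; mL+mR=13712/3893 → advance +1; mR−mL=944/3893 → turn +1·90°
n=6: pose=(-3,1,S); sL=16/13, sR=80/41; mL=1368/533, mR=16/13; mL+mR=2024/533 → advance +1; mR−mL=-712/533 → turn -1·90°
n=7: pose=(-3,0,W); sL=32/13, sR=160/197; mL=5232/2561, mR=32/13; mL+mR=11536/2561 → advance +1; mR−mL=1072/2561 → turn +1·90°

0 8/13 1/2 21/26 8/13 -2 2 N
1 160/353 32/37 14256/13061 160/353 -2 3 E
2 80/101 16/13 2136/1313 80/101 -1 3 S
3 160/109 32/53 7728/5777 160/109 -1 2 W
4 40/41 20/13 1080/533 40/41 -2 2 S
5 32/17 160/229 6384/3893 32/17 -2 1 W
6 16/13 80/41 1368/533 16/13 -3 1 S
7 32/13 160/197 5232/2561 32/13 -3 0 W
final -4 0 S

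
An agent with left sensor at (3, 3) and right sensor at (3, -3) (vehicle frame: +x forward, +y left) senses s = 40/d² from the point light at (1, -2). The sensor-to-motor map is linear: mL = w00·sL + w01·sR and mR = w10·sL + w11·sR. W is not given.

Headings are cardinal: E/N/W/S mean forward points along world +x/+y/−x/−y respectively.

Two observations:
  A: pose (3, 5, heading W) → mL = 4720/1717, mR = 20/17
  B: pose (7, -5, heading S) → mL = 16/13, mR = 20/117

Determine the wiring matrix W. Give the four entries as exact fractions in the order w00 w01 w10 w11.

obs A: pose=(3,5,W) → sL=40/17, sR=40/101, mL=4720/1717, mR=20/17
obs B: pose=(7,-5,S) → sL=40/117, sR=8/9, mL=16/13, mR=20/117
sensor matrix S = [[40/17, 40/101], [40/117, 8/9]]; det S = 392960/200889
solve [mL_A; mL_B] = S·[w00; w01] and [mR_A; mR_B] = S·[w10; w11]:
  w00 = 1, w01 = 1, w10 = 1/2, w11 = 0

1 1 1/2 0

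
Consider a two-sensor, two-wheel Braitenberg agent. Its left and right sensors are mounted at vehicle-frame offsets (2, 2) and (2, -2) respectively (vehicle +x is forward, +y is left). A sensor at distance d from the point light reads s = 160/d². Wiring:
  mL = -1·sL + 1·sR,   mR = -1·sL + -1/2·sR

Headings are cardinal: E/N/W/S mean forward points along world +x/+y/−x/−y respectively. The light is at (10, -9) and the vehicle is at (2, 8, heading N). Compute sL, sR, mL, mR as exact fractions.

left sensor world pos  = (0, 10); dL² = 461
right sensor world pos = (4, 10); dR² = 397
sL = 160/461 = 160/461
sR = 160/397 = 160/397
mL = -1·sL + 1·sR = 10240/183017
mR = -1·sL + -1/2·sR = -100400/183017

160/461 160/397 10240/183017 -100400/183017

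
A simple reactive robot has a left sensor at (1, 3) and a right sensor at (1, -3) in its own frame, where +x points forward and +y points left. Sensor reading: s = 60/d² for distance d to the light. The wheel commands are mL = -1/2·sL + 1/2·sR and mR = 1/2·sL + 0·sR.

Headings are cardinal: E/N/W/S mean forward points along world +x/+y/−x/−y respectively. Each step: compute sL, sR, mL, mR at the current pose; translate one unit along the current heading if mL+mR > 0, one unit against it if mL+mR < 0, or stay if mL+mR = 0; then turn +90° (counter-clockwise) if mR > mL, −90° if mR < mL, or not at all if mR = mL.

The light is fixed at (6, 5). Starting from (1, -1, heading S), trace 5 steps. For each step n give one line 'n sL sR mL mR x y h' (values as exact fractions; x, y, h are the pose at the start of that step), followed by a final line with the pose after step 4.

0 60/53 60/113 -1800/5989 30/53 1 -1 S
1 15/8 15/29 -315/464 15/16 1 -2 E
2 12/17 60/37 288/629 6/17 2 -2 N
3 10/3 2/3 -4/3 5/3 2 -1 E
4 60/61 12/5 216/305 30/61 3 -1 N
final 3 0 E

n=0: pose=(1,-1,S); sL=60/53, sR=60/113; mL=-1800/5989, mR=30/53; mL+mR=30/113 → advance +1; mR−mL=5190/5989 → turn +1·90°
n=1: pose=(1,-2,E); sL=15/8, sR=15/29; mL=-315/464, mR=15/16; mL+mR=15/58 → advance +1; mR−mL=375/232 → turn +1·90°
n=2: pose=(2,-2,N); sL=12/17, sR=60/37; mL=288/629, mR=6/17; mL+mR=30/37 → advance +1; mR−mL=-66/629 → turn -1·90°
n=3: pose=(2,-1,E); sL=10/3, sR=2/3; mL=-4/3, mR=5/3; mL+mR=1/3 → advance +1; mR−mL=3 → turn +1·90°
n=4: pose=(3,-1,N); sL=60/61, sR=12/5; mL=216/305, mR=30/61; mL+mR=6/5 → advance +1; mR−mL=-66/305 → turn -1·90°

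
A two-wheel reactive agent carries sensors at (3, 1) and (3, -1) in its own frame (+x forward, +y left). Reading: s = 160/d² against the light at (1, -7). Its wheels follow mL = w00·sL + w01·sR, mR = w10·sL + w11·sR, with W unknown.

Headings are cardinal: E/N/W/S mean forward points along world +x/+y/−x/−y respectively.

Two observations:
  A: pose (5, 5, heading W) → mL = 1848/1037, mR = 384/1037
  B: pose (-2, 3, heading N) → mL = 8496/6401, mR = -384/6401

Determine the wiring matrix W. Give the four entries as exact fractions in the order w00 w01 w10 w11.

1 1/2 1 -1

obs A: pose=(5,5,W) → sL=80/61, sR=16/17, mL=1848/1037, mR=384/1037
obs B: pose=(-2,3,N) → sL=32/37, sR=160/173, mL=8496/6401, mR=-384/6401
sensor matrix S = [[80/61, 16/17], [32/37, 160/173]]; det S = 2648064/6637837
solve [mL_A; mL_B] = S·[w00; w01] and [mR_A; mR_B] = S·[w10; w11]:
  w00 = 1, w01 = 1/2, w10 = 1, w11 = -1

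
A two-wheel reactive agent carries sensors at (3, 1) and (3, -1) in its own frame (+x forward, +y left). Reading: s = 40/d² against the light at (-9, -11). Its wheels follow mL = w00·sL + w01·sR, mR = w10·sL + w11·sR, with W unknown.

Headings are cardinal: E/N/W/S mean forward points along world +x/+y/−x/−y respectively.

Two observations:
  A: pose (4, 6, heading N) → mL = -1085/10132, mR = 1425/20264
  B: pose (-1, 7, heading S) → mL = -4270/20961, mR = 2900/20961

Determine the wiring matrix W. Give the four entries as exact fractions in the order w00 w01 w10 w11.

-1 -1/2 1/2 1/2

obs A: pose=(4,6,N) → sL=5/68, sR=10/149, mL=-1085/10132, mR=1425/20264
obs B: pose=(-1,7,S) → sL=20/153, sR=20/137, mL=-4270/20961, mR=2900/20961
sensor matrix S = [[5/68, 10/149], [20/153, 20/137]]; det S = 6125/3123189
solve [mL_A; mL_B] = S·[w00; w01] and [mR_A; mR_B] = S·[w10; w11]:
  w00 = -1, w01 = -1/2, w10 = 1/2, w11 = 1/2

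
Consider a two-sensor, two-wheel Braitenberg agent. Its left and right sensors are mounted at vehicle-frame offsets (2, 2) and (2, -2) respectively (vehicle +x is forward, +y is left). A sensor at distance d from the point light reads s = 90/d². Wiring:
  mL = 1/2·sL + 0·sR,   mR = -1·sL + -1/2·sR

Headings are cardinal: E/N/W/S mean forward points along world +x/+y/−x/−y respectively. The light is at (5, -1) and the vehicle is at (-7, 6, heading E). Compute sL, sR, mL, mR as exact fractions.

left sensor world pos  = (-5, 8); dL² = 181
right sensor world pos = (-5, 4); dR² = 125
sL = 90/181 = 90/181
sR = 90/125 = 18/25
mL = 1/2·sL + 0·sR = 45/181
mR = -1·sL + -1/2·sR = -3879/4525

90/181 18/25 45/181 -3879/4525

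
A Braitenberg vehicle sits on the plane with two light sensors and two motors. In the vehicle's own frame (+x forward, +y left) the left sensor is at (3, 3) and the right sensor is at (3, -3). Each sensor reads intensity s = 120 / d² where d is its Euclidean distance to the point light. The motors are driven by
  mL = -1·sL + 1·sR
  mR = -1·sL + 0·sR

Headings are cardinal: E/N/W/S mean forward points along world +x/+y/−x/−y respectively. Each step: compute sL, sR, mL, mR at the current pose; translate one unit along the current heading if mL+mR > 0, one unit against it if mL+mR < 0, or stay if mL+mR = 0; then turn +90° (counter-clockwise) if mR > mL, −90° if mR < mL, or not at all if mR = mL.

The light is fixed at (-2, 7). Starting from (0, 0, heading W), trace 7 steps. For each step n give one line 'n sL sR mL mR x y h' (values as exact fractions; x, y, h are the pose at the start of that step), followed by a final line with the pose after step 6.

n=0: pose=(0,0,W); sL=120/101, sR=120/17; mL=10080/1717, mR=-120/101; mL+mR=8040/1717 → advance +1; mR−mL=-120/17 → turn -1·90°
n=1: pose=(-1,0,N); sL=6, sR=15/4; mL=-9/4, mR=-6; mL+mR=-33/4 → advance -1; mR−mL=-15/4 → turn -1·90°
n=2: pose=(-1,-1,E); sL=120/41, sR=120/137; mL=-11520/5617, mR=-120/41; mL+mR=-27960/5617 → advance -1; mR−mL=-120/137 → turn -1·90°
n=3: pose=(-2,-1,S); sL=12/13, sR=12/13; mL=0, mR=-12/13; mL+mR=-12/13 → advance -1; mR−mL=-12/13 → turn -1·90°
n=4: pose=(-2,0,W); sL=120/109, sR=24/5; mL=2016/545, mR=-120/109; mL+mR=1416/545 → advance +1; mR−mL=-24/5 → turn -1·90°
n=5: pose=(-3,0,N); sL=15/4, sR=6; mL=9/4, mR=-15/4; mL+mR=-3/2 → advance -1; mR−mL=-6 → turn -1·90°
n=6: pose=(-3,-1,E); sL=120/29, sR=24/25; mL=-2304/725, mR=-120/29; mL+mR=-5304/725 → advance -1; mR−mL=-24/25 → turn -1·90°

0 120/101 120/17 10080/1717 -120/101 0 0 W
1 6 15/4 -9/4 -6 -1 0 N
2 120/41 120/137 -11520/5617 -120/41 -1 -1 E
3 12/13 12/13 0 -12/13 -2 -1 S
4 120/109 24/5 2016/545 -120/109 -2 0 W
5 15/4 6 9/4 -15/4 -3 0 N
6 120/29 24/25 -2304/725 -120/29 -3 -1 E
final -4 -1 S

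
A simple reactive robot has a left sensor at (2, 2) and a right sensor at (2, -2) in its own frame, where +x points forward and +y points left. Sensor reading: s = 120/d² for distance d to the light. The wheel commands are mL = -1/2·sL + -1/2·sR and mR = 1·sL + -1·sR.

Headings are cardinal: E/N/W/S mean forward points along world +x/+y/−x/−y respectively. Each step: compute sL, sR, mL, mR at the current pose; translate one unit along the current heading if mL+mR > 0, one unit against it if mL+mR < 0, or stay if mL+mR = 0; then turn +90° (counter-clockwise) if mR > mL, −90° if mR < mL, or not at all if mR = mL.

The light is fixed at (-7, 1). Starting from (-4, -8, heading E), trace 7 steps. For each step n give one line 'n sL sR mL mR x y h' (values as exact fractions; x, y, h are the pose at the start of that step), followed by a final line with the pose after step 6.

0 60/37 60/73 -3300/2701 2160/2701 -4 -8 E
1 120/49 24/13 -1368/637 384/637 -5 -8 N
2 5/6 15/8 -65/48 -25/24 -5 -9 W
3 120/169 24/29 -3768/4901 -576/4901 -4 -9 S
4 60/37 60/73 -3300/2701 2160/2701 -4 -8 E
5 120/49 24/13 -1368/637 384/637 -5 -8 N
6 5/6 15/8 -65/48 -25/24 -5 -9 W
final -4 -9 S

n=0: pose=(-4,-8,E); sL=60/37, sR=60/73; mL=-3300/2701, mR=2160/2701; mL+mR=-1140/2701 → advance -1; mR−mL=5460/2701 → turn +1·90°
n=1: pose=(-5,-8,N); sL=120/49, sR=24/13; mL=-1368/637, mR=384/637; mL+mR=-984/637 → advance -1; mR−mL=1752/637 → turn +1·90°
n=2: pose=(-5,-9,W); sL=5/6, sR=15/8; mL=-65/48, mR=-25/24; mL+mR=-115/48 → advance -1; mR−mL=5/16 → turn +1·90°
n=3: pose=(-4,-9,S); sL=120/169, sR=24/29; mL=-3768/4901, mR=-576/4901; mL+mR=-4344/4901 → advance -1; mR−mL=3192/4901 → turn +1·90°
n=4: pose=(-4,-8,E); sL=60/37, sR=60/73; mL=-3300/2701, mR=2160/2701; mL+mR=-1140/2701 → advance -1; mR−mL=5460/2701 → turn +1·90°
n=5: pose=(-5,-8,N); sL=120/49, sR=24/13; mL=-1368/637, mR=384/637; mL+mR=-984/637 → advance -1; mR−mL=1752/637 → turn +1·90°
n=6: pose=(-5,-9,W); sL=5/6, sR=15/8; mL=-65/48, mR=-25/24; mL+mR=-115/48 → advance -1; mR−mL=5/16 → turn +1·90°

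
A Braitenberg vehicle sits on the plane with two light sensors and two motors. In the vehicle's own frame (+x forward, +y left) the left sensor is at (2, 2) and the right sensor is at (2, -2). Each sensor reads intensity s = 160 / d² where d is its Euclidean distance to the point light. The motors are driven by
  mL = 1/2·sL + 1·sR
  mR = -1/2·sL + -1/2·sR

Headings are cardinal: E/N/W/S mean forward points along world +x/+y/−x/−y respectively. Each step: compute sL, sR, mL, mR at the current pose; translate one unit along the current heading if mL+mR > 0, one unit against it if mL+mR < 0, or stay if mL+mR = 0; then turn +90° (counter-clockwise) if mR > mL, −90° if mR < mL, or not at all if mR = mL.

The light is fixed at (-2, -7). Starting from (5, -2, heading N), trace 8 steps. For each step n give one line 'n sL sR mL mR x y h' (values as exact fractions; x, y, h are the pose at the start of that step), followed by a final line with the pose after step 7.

n=0: pose=(5,-2,N); sL=80/37, sR=16/13; mL=1112/481, mR=-816/481; mL+mR=8/13 → advance +1; mR−mL=-1928/481 → turn -1·90°
n=1: pose=(5,-1,E); sL=32/29, sR=160/97; mL=6192/2813, mR=-3872/2813; mL+mR=80/97 → advance +1; mR−mL=-10064/2813 → turn -1·90°
n=2: pose=(6,-1,S); sL=40/29, sR=40/13; mL=1420/377, mR=-840/377; mL+mR=20/13 → advance +1; mR−mL=-2260/377 → turn -1·90°
n=3: pose=(6,-2,W); sL=32/9, sR=32/17; mL=560/153, mR=-416/153; mL+mR=16/17 → advance +1; mR−mL=-976/153 → turn -1·90°
n=4: pose=(5,-2,N); sL=80/37, sR=16/13; mL=1112/481, mR=-816/481; mL+mR=8/13 → advance +1; mR−mL=-1928/481 → turn -1·90°
n=5: pose=(5,-1,E); sL=32/29, sR=160/97; mL=6192/2813, mR=-3872/2813; mL+mR=80/97 → advance +1; mR−mL=-10064/2813 → turn -1·90°
n=6: pose=(6,-1,S); sL=40/29, sR=40/13; mL=1420/377, mR=-840/377; mL+mR=20/13 → advance +1; mR−mL=-2260/377 → turn -1·90°
n=7: pose=(6,-2,W); sL=32/9, sR=32/17; mL=560/153, mR=-416/153; mL+mR=16/17 → advance +1; mR−mL=-976/153 → turn -1·90°

0 80/37 16/13 1112/481 -816/481 5 -2 N
1 32/29 160/97 6192/2813 -3872/2813 5 -1 E
2 40/29 40/13 1420/377 -840/377 6 -1 S
3 32/9 32/17 560/153 -416/153 6 -2 W
4 80/37 16/13 1112/481 -816/481 5 -2 N
5 32/29 160/97 6192/2813 -3872/2813 5 -1 E
6 40/29 40/13 1420/377 -840/377 6 -1 S
7 32/9 32/17 560/153 -416/153 6 -2 W
final 5 -2 N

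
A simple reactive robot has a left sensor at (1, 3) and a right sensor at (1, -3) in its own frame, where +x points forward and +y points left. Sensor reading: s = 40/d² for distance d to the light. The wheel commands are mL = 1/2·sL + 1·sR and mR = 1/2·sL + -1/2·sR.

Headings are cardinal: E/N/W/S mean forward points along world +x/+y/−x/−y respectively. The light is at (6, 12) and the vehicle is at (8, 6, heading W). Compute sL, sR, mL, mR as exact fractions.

left sensor world pos  = (7, 3); dL² = 82
right sensor world pos = (7, 9); dR² = 10
sL = 40/82 = 20/41
sR = 40/10 = 4
mL = 1/2·sL + 1·sR = 174/41
mR = 1/2·sL + -1/2·sR = -72/41

20/41 4 174/41 -72/41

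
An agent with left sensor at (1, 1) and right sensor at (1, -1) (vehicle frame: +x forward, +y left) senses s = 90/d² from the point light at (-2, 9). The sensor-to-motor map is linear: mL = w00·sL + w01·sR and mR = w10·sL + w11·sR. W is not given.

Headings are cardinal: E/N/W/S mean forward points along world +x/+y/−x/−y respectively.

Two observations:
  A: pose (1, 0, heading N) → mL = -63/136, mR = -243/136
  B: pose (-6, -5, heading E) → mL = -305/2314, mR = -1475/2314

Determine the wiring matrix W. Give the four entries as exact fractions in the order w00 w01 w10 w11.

obs A: pose=(1,0,N) → sL=45/34, sR=9/8, mL=-63/136, mR=-243/136
obs B: pose=(-6,-5,E) → sL=45/89, sR=5/13, mL=-305/2314, mR=-1475/2314
sensor matrix S = [[45/34, 9/8], [45/89, 5/13]]; det S = -9405/157352
solve [mL_A; mL_B] = S·[w00; w01] and [mR_A; mR_B] = S·[w10; w11]:
  w00 = 1/2, w01 = -1, w10 = -1/2, w11 = -1

1/2 -1 -1/2 -1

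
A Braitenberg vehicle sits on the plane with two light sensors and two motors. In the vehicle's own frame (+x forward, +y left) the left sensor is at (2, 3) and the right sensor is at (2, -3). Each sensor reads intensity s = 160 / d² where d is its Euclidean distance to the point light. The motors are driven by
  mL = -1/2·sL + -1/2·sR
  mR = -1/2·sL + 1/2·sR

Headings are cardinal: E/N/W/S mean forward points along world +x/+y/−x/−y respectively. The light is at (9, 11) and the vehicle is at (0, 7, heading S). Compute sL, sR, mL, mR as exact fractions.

20/9 8/9 -14/9 -2/3

left sensor world pos  = (3, 5); dL² = 72
right sensor world pos = (-3, 5); dR² = 180
sL = 160/72 = 20/9
sR = 160/180 = 8/9
mL = -1/2·sL + -1/2·sR = -14/9
mR = -1/2·sL + 1/2·sR = -2/3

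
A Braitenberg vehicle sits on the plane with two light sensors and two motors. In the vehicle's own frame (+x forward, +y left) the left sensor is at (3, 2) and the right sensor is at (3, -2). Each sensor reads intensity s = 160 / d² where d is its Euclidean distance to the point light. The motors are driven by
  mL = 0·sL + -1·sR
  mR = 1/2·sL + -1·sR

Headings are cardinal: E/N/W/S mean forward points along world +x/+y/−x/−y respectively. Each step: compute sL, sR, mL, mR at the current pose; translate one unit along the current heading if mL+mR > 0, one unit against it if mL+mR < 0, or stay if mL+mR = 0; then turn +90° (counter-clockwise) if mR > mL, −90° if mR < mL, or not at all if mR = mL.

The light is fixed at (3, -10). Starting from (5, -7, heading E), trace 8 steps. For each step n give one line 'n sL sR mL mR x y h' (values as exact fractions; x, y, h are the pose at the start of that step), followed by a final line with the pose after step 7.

0 16/5 80/13 -80/13 -296/65 5 -7 E
1 160/37 32/9 -32/9 -464/333 4 -7 N
2 40 8 -8 12 4 -8 W
3 32 32 -32 -16 3 -8 S
4 80/17 16 -16 -232/17 3 -7 E
5 32/9 160/37 -160/37 -848/333 2 -7 N
6 10 5 -5 0 2 -8 W
7 32 32 -32 -16 3 -8 S
final 3 -7 E

n=0: pose=(5,-7,E); sL=16/5, sR=80/13; mL=-80/13, mR=-296/65; mL+mR=-696/65 → advance -1; mR−mL=8/5 → turn +1·90°
n=1: pose=(4,-7,N); sL=160/37, sR=32/9; mL=-32/9, mR=-464/333; mL+mR=-1648/333 → advance -1; mR−mL=80/37 → turn +1·90°
n=2: pose=(4,-8,W); sL=40, sR=8; mL=-8, mR=12; mL+mR=4 → advance +1; mR−mL=20 → turn +1·90°
n=3: pose=(3,-8,S); sL=32, sR=32; mL=-32, mR=-16; mL+mR=-48 → advance -1; mR−mL=16 → turn +1·90°
n=4: pose=(3,-7,E); sL=80/17, sR=16; mL=-16, mR=-232/17; mL+mR=-504/17 → advance -1; mR−mL=40/17 → turn +1·90°
n=5: pose=(2,-7,N); sL=32/9, sR=160/37; mL=-160/37, mR=-848/333; mL+mR=-2288/333 → advance -1; mR−mL=16/9 → turn +1·90°
n=6: pose=(2,-8,W); sL=10, sR=5; mL=-5, mR=0; mL+mR=-5 → advance -1; mR−mL=5 → turn +1·90°
n=7: pose=(3,-8,S); sL=32, sR=32; mL=-32, mR=-16; mL+mR=-48 → advance -1; mR−mL=16 → turn +1·90°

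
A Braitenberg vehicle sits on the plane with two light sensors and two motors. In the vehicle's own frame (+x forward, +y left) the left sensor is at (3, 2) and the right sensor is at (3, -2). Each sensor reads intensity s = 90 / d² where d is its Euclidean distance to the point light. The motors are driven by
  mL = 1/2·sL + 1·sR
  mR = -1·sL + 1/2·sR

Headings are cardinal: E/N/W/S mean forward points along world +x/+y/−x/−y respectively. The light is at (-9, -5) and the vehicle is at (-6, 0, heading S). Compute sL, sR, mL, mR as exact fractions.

left sensor world pos  = (-4, -3); dL² = 29
right sensor world pos = (-8, -3); dR² = 5
sL = 90/29 = 90/29
sR = 90/5 = 18
mL = 1/2·sL + 1·sR = 567/29
mR = -1·sL + 1/2·sR = 171/29

90/29 18 567/29 171/29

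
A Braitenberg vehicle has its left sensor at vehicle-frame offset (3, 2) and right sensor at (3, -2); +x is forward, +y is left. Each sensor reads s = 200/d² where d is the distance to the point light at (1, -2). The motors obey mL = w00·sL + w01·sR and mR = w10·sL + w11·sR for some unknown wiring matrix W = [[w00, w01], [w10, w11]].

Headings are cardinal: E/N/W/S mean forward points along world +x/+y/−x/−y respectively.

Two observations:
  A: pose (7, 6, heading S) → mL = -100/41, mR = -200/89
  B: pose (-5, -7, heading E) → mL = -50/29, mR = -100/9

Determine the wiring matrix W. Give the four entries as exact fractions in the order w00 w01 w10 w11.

obs A: pose=(7,6,S) → sL=200/89, sR=200/41, mL=-100/41, mR=-200/89
obs B: pose=(-5,-7,E) → sL=100/9, sR=100/29, mL=-50/29, mR=-100/9
sensor matrix S = [[200/89, 200/41], [100/9, 100/29]]; det S = -44240000/952389
solve [mL_A; mL_B] = S·[w00; w01] and [mR_A; mR_B] = S·[w10; w11]:
  w00 = 0, w01 = -1/2, w10 = -1, w11 = 0

0 -1/2 -1 0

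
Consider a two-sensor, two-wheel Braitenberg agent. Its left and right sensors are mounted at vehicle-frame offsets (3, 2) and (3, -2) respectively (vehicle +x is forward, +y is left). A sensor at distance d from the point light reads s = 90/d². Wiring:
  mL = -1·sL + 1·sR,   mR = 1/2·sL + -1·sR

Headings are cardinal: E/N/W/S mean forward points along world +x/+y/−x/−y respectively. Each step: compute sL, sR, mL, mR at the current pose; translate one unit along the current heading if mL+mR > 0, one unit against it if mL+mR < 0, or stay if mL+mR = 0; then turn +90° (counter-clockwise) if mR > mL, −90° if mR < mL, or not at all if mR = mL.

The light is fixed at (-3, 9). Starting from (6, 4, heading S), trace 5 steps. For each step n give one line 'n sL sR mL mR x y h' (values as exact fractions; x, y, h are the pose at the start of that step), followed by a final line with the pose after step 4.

0 18/37 90/113 1296/4181 -2313/4181 6 4 S
1 5/4 9/4 1 -13/8 6 5 W
2 18/13 18/29 -288/377 27/377 7 5 N
3 45/49 45/29 900/1421 -3105/2842 7 4 W
4 18/17 90/173 -1584/2941 27/2941 8 4 N
final 8 3 W

n=0: pose=(6,4,S); sL=18/37, sR=90/113; mL=1296/4181, mR=-2313/4181; mL+mR=-9/37 → advance -1; mR−mL=-3609/4181 → turn -1·90°
n=1: pose=(6,5,W); sL=5/4, sR=9/4; mL=1, mR=-13/8; mL+mR=-5/8 → advance -1; mR−mL=-21/8 → turn -1·90°
n=2: pose=(7,5,N); sL=18/13, sR=18/29; mL=-288/377, mR=27/377; mL+mR=-9/13 → advance -1; mR−mL=315/377 → turn +1·90°
n=3: pose=(7,4,W); sL=45/49, sR=45/29; mL=900/1421, mR=-3105/2842; mL+mR=-45/98 → advance -1; mR−mL=-4905/2842 → turn -1·90°
n=4: pose=(8,4,N); sL=18/17, sR=90/173; mL=-1584/2941, mR=27/2941; mL+mR=-9/17 → advance -1; mR−mL=1611/2941 → turn +1·90°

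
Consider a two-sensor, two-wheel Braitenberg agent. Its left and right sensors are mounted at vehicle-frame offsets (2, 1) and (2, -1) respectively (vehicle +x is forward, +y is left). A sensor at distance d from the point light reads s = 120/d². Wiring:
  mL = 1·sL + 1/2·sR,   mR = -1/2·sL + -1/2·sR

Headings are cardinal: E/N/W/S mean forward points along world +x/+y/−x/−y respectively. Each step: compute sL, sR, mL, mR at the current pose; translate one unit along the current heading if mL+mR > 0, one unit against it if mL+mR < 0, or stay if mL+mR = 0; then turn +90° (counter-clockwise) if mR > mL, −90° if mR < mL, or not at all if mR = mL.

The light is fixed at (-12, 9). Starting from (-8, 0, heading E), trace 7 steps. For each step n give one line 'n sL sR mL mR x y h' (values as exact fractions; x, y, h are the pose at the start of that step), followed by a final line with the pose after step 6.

n=0: pose=(-8,0,E); sL=6/5, sR=15/17; mL=279/170, mR=-177/170; mL+mR=3/5 → advance +1; mR−mL=-228/85 → turn -1·90°
n=1: pose=(-7,0,S); sL=120/157, sR=120/137; mL=25860/21509, mR=-17640/21509; mL+mR=60/157 → advance +1; mR−mL=-43500/21509 → turn -1·90°
n=2: pose=(-7,-1,W); sL=12/13, sR=4/3; mL=62/39, mR=-44/39; mL+mR=6/13 → advance +1; mR−mL=-106/39 → turn -1·90°
n=3: pose=(-8,-1,N); sL=120/73, sR=120/89; mL=15060/6497, mR=-9720/6497; mL+mR=60/73 → advance +1; mR−mL=-24780/6497 → turn -1·90°
n=4: pose=(-8,0,E); sL=6/5, sR=15/17; mL=279/170, mR=-177/170; mL+mR=3/5 → advance +1; mR−mL=-228/85 → turn -1·90°
n=5: pose=(-7,0,S); sL=120/157, sR=120/137; mL=25860/21509, mR=-17640/21509; mL+mR=60/157 → advance +1; mR−mL=-43500/21509 → turn -1·90°
n=6: pose=(-7,-1,W); sL=12/13, sR=4/3; mL=62/39, mR=-44/39; mL+mR=6/13 → advance +1; mR−mL=-106/39 → turn -1·90°

0 6/5 15/17 279/170 -177/170 -8 0 E
1 120/157 120/137 25860/21509 -17640/21509 -7 0 S
2 12/13 4/3 62/39 -44/39 -7 -1 W
3 120/73 120/89 15060/6497 -9720/6497 -8 -1 N
4 6/5 15/17 279/170 -177/170 -8 0 E
5 120/157 120/137 25860/21509 -17640/21509 -7 0 S
6 12/13 4/3 62/39 -44/39 -7 -1 W
final -8 -1 N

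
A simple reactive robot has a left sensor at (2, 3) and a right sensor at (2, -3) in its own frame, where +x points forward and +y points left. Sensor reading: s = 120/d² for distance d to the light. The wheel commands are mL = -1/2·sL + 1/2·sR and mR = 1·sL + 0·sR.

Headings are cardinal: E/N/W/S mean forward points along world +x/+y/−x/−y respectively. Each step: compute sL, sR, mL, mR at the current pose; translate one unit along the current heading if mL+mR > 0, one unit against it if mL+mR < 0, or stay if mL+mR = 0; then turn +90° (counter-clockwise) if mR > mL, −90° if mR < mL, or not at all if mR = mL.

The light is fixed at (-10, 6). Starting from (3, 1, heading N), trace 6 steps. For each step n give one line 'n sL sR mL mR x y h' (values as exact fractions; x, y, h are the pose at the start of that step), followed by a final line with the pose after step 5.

n=0: pose=(3,1,N); sL=120/109, sR=24/53; mL=-1872/5777, mR=120/109; mL+mR=4488/5777 → advance +1; mR−mL=8232/5777 → turn +1·90°
n=1: pose=(3,2,W); sL=12/17, sR=60/61; mL=144/1037, mR=12/17; mL+mR=876/1037 → advance +1; mR−mL=588/1037 → turn +1·90°
n=2: pose=(2,2,S); sL=40/87, sR=40/39; mL=320/1131, mR=40/87; mL+mR=280/377 → advance +1; mR−mL=200/1131 → turn +1·90°
n=3: pose=(2,1,E); sL=3/5, sR=6/13; mL=-9/130, mR=3/5; mL+mR=69/130 → advance +1; mR−mL=87/130 → turn +1·90°
n=4: pose=(3,1,N); sL=120/109, sR=24/53; mL=-1872/5777, mR=120/109; mL+mR=4488/5777 → advance +1; mR−mL=8232/5777 → turn +1·90°
n=5: pose=(3,2,W); sL=12/17, sR=60/61; mL=144/1037, mR=12/17; mL+mR=876/1037 → advance +1; mR−mL=588/1037 → turn +1·90°

0 120/109 24/53 -1872/5777 120/109 3 1 N
1 12/17 60/61 144/1037 12/17 3 2 W
2 40/87 40/39 320/1131 40/87 2 2 S
3 3/5 6/13 -9/130 3/5 2 1 E
4 120/109 24/53 -1872/5777 120/109 3 1 N
5 12/17 60/61 144/1037 12/17 3 2 W
final 2 2 S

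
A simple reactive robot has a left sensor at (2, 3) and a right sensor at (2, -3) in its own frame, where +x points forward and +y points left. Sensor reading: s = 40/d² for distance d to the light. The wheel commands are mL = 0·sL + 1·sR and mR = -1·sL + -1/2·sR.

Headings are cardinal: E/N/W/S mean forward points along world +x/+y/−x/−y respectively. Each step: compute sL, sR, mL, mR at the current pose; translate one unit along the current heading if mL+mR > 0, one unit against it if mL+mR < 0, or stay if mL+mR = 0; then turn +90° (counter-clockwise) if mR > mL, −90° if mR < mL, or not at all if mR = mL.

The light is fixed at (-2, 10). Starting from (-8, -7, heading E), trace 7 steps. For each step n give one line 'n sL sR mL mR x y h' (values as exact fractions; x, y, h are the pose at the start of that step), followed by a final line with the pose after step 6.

n=0: pose=(-8,-7,E); sL=10/53, sR=5/52; mL=5/52, mR=-1305/5512; mL+mR=-775/5512 → advance -1; mR−mL=-1835/5512 → turn -1·90°
n=1: pose=(-9,-7,S); sL=40/377, sR=40/461; mL=40/461, mR=-25980/173797; mL+mR=-10900/173797 → advance -1; mR−mL=-41060/173797 → turn -1·90°
n=2: pose=(-9,-6,W); sL=20/221, sR=4/25; mL=4/25, mR=-942/5525; mL+mR=-58/5525 → advance -1; mR−mL=-1826/5525 → turn -1·90°
n=3: pose=(-8,-6,N); sL=40/277, sR=8/41; mL=8/41, mR=-2748/11357; mL+mR=-532/11357 → advance -1; mR−mL=-4964/11357 → turn -1·90°
n=4: pose=(-8,-7,E); sL=10/53, sR=5/52; mL=5/52, mR=-1305/5512; mL+mR=-775/5512 → advance -1; mR−mL=-1835/5512 → turn -1·90°
n=5: pose=(-9,-7,S); sL=40/377, sR=40/461; mL=40/461, mR=-25980/173797; mL+mR=-10900/173797 → advance -1; mR−mL=-41060/173797 → turn -1·90°
n=6: pose=(-9,-6,W); sL=20/221, sR=4/25; mL=4/25, mR=-942/5525; mL+mR=-58/5525 → advance -1; mR−mL=-1826/5525 → turn -1·90°

0 10/53 5/52 5/52 -1305/5512 -8 -7 E
1 40/377 40/461 40/461 -25980/173797 -9 -7 S
2 20/221 4/25 4/25 -942/5525 -9 -6 W
3 40/277 8/41 8/41 -2748/11357 -8 -6 N
4 10/53 5/52 5/52 -1305/5512 -8 -7 E
5 40/377 40/461 40/461 -25980/173797 -9 -7 S
6 20/221 4/25 4/25 -942/5525 -9 -6 W
final -8 -6 N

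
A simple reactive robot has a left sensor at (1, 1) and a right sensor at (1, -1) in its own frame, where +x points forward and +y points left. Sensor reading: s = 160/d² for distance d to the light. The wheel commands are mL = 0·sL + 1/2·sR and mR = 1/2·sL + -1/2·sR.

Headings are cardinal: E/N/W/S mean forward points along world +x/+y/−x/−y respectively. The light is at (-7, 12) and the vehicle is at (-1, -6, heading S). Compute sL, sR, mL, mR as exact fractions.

16/41 80/193 40/193 -96/7913

left sensor world pos  = (0, -7); dL² = 410
right sensor world pos = (-2, -7); dR² = 386
sL = 160/410 = 16/41
sR = 160/386 = 80/193
mL = 0·sL + 1/2·sR = 40/193
mR = 1/2·sL + -1/2·sR = -96/7913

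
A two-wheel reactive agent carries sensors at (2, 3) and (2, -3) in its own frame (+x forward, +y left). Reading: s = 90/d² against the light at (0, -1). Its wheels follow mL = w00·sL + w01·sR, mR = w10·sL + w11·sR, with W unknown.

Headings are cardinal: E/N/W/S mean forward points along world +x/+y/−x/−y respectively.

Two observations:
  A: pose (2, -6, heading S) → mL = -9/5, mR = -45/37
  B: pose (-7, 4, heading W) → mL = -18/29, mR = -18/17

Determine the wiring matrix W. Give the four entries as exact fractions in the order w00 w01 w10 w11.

0 -1 -1 0

obs A: pose=(2,-6,S) → sL=45/37, sR=9/5, mL=-9/5, mR=-45/37
obs B: pose=(-7,4,W) → sL=18/17, sR=18/29, mL=-18/29, mR=-18/17
sensor matrix S = [[45/37, 9/5], [18/17, 18/29]]; det S = -104976/91205
solve [mL_A; mL_B] = S·[w00; w01] and [mR_A; mR_B] = S·[w10; w11]:
  w00 = 0, w01 = -1, w10 = -1, w11 = 0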